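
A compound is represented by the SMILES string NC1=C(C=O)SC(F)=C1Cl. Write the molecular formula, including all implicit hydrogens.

Walk through each heavy atom and fill implicit hydrogens from standard valence (C 4, N 3, O 2, S 2, halogen 1):
  atom 1: N, bond orders sum to 1 (valence 3) → 2 H
  atom 2: C, bond orders sum to 4 (valence 4) → 0 H
  atom 3: C, bond orders sum to 4 (valence 4) → 0 H
  atom 4: C, bond orders sum to 3 (valence 4) → 1 H
  atom 5: O, bond orders sum to 2 (valence 2) → 0 H
  atom 6: S, bond orders sum to 2 (valence 2) → 0 H
  atom 7: C, bond orders sum to 4 (valence 4) → 0 H
  atom 8: F (halogen, monovalent) → 0 H
  atom 9: C, bond orders sum to 4 (valence 4) → 0 H
  atom 10: Cl (halogen, monovalent) → 0 H
Totals → C:5, H:3, Cl:1, F:1, N:1, O:1, S:1.
In Hill order: C5H3ClFNOS.

C5H3ClFNOS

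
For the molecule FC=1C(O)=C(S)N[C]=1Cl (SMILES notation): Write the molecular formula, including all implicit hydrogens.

Walk through each heavy atom and fill implicit hydrogens from standard valence (C 4, N 3, O 2, S 2, halogen 1):
  atom 1: F (halogen, monovalent) → 0 H
  atom 2: C, bond orders sum to 4 (valence 4) → 0 H
  atom 3: C, bond orders sum to 4 (valence 4) → 0 H
  atom 4: O, bond orders sum to 1 (valence 2) → 1 H
  atom 5: C, bond orders sum to 4 (valence 4) → 0 H
  atom 6: S, bond orders sum to 1 (valence 2) → 1 H
  atom 7: N, bond orders sum to 2 (valence 3) → 1 H
  atom 8: C with explicit H count 0
  atom 9: Cl (halogen, monovalent) → 0 H
Totals → C:4, H:3, Cl:1, F:1, N:1, O:1, S:1.

C4H3ClFNOS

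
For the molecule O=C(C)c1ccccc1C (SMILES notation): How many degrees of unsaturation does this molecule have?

Molecular formula: C9H10O.
DoU = (2C + 2 + N − H − X) / 2, where X is the halogen count and O/S are ignored.
    = (2·9 + 2 + 0 − 10 − 0) / 2 = 10 / 2 = 5.

5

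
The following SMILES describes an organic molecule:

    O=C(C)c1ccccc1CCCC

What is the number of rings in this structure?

In SMILES, each pair of matching ring-closure digits denotes one ring-closing bond; the number of such bonds equals the number of independent rings.
Ring-closure bonds here: 1.

1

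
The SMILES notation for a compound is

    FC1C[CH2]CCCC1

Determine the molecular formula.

C7H13F

Walk through each heavy atom and fill implicit hydrogens from standard valence (C 4, N 3, O 2, S 2, halogen 1):
  atom 1: F (halogen, monovalent) → 0 H
  atom 2: C, bond orders sum to 3 (valence 4) → 1 H
  atom 3: C, bond orders sum to 2 (valence 4) → 2 H
  atom 4: C with explicit H count 2
  atom 5: C, bond orders sum to 2 (valence 4) → 2 H
  atom 6: C, bond orders sum to 2 (valence 4) → 2 H
  atom 7: C, bond orders sum to 2 (valence 4) → 2 H
  atom 8: C, bond orders sum to 2 (valence 4) → 2 H
Totals → C:7, H:13, F:1.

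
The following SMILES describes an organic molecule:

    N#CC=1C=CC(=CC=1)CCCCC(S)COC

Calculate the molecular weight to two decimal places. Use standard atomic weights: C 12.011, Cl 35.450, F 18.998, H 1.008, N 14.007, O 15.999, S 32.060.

First, the molecular formula is C14H19NOS (counting implicit H from valence).
  C: 14 × 12.011 = 168.154
  H: 19 × 1.008 = 19.152
  N: 1 × 14.007 = 14.007
  O: 1 × 15.999 = 15.999
  S: 1 × 32.060 = 32.060
Sum: 14×12.011 + 19×1.008 + 1×14.007 + 1×15.999 + 1×32.060 = 249.372 → 249.37 g/mol.

249.37 g/mol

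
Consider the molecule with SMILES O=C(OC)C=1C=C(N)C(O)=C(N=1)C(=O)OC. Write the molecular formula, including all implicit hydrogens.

C9H10N2O5

Walk through each heavy atom and fill implicit hydrogens from standard valence (C 4, N 3, O 2, S 2, halogen 1):
  atom 1: O, bond orders sum to 2 (valence 2) → 0 H
  atom 2: C, bond orders sum to 4 (valence 4) → 0 H
  atom 3: O, bond orders sum to 2 (valence 2) → 0 H
  atom 4: C, bond orders sum to 1 (valence 4) → 3 H
  atom 5: C, bond orders sum to 4 (valence 4) → 0 H
  atom 6: C, bond orders sum to 3 (valence 4) → 1 H
  atom 7: C, bond orders sum to 4 (valence 4) → 0 H
  atom 8: N, bond orders sum to 1 (valence 3) → 2 H
  atom 9: C, bond orders sum to 4 (valence 4) → 0 H
  atom 10: O, bond orders sum to 1 (valence 2) → 1 H
  atom 11: C, bond orders sum to 4 (valence 4) → 0 H
  atom 12: N, bond orders sum to 3 (valence 3) → 0 H
  atom 13: C, bond orders sum to 4 (valence 4) → 0 H
  atom 14: O, bond orders sum to 2 (valence 2) → 0 H
  atom 15: O, bond orders sum to 2 (valence 2) → 0 H
  atom 16: C, bond orders sum to 1 (valence 4) → 3 H
Totals → C:9, H:10, N:2, O:5.
In Hill order: C9H10N2O5.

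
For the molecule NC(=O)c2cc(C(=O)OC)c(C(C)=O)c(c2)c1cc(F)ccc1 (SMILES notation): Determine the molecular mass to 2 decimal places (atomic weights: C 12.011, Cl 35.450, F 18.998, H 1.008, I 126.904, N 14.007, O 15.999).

315.30 g/mol

First, the molecular formula is C17H14FNO4 (counting implicit H from valence).
  C: 17 × 12.011 = 204.187
  F: 1 × 18.998 = 18.998
  H: 14 × 1.008 = 14.112
  N: 1 × 14.007 = 14.007
  O: 4 × 15.999 = 63.996
Sum: 17×12.011 + 1×18.998 + 14×1.008 + 1×14.007 + 4×15.999 = 315.300 → 315.30 g/mol.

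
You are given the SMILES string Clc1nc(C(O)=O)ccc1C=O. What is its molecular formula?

C7H4ClNO3

Walk through each heavy atom and fill implicit hydrogens from standard valence (C 4, N 3, O 2, S 2, halogen 1); for lowercase aromatic atoms, an aromatic c carries 1 H when it has two neighbours and 0 H with three, and aromatic n carries 0 H:
  atom 1: Cl (halogen, monovalent) → 0 H
  atom 2: aromatic c, 3 neighbours → 0 H
  atom 3: aromatic n, 2 neighbours → 0 H
  atom 4: aromatic c, 3 neighbours → 0 H
  atom 5: C, bond orders sum to 4 (valence 4) → 0 H
  atom 6: O, bond orders sum to 1 (valence 2) → 1 H
  atom 7: O, bond orders sum to 2 (valence 2) → 0 H
  atom 8: aromatic c, 2 neighbours → 1 H
  atom 9: aromatic c, 2 neighbours → 1 H
  atom 10: aromatic c, 3 neighbours → 0 H
  atom 11: C, bond orders sum to 3 (valence 4) → 1 H
  atom 12: O, bond orders sum to 2 (valence 2) → 0 H
Totals → C:7, H:4, Cl:1, N:1, O:3.
In Hill order: C7H4ClNO3.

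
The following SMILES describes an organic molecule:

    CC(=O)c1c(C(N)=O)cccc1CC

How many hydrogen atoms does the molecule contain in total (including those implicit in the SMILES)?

13

Walk through each heavy atom and fill implicit hydrogens from standard valence (C 4, N 3, O 2, S 2, halogen 1); for lowercase aromatic atoms, an aromatic c carries 1 H when it has two neighbours and 0 H with three, and aromatic n carries 0 H:
  atom 1: C, bond orders sum to 1 (valence 4) → 3 H
  atom 2: C, bond orders sum to 4 (valence 4) → 0 H
  atom 3: O, bond orders sum to 2 (valence 2) → 0 H
  atom 4: aromatic c, 3 neighbours → 0 H
  atom 5: aromatic c, 3 neighbours → 0 H
  atom 6: C, bond orders sum to 4 (valence 4) → 0 H
  atom 7: N, bond orders sum to 1 (valence 3) → 2 H
  atom 8: O, bond orders sum to 2 (valence 2) → 0 H
  atom 9: aromatic c, 2 neighbours → 1 H
  atom 10: aromatic c, 2 neighbours → 1 H
  atom 11: aromatic c, 2 neighbours → 1 H
  atom 12: aromatic c, 3 neighbours → 0 H
  atom 13: C, bond orders sum to 2 (valence 4) → 2 H
  atom 14: C, bond orders sum to 1 (valence 4) → 3 H
Total hydrogens: 13.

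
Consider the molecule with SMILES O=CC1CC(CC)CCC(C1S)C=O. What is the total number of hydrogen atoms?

18

Walk through each heavy atom and fill implicit hydrogens from standard valence (C 4, N 3, O 2, S 2, halogen 1):
  atom 1: O, bond orders sum to 2 (valence 2) → 0 H
  atom 2: C, bond orders sum to 3 (valence 4) → 1 H
  atom 3: C, bond orders sum to 3 (valence 4) → 1 H
  atom 4: C, bond orders sum to 2 (valence 4) → 2 H
  atom 5: C, bond orders sum to 3 (valence 4) → 1 H
  atom 6: C, bond orders sum to 2 (valence 4) → 2 H
  atom 7: C, bond orders sum to 1 (valence 4) → 3 H
  atom 8: C, bond orders sum to 2 (valence 4) → 2 H
  atom 9: C, bond orders sum to 2 (valence 4) → 2 H
  atom 10: C, bond orders sum to 3 (valence 4) → 1 H
  atom 11: C, bond orders sum to 3 (valence 4) → 1 H
  atom 12: S, bond orders sum to 1 (valence 2) → 1 H
  atom 13: C, bond orders sum to 3 (valence 4) → 1 H
  atom 14: O, bond orders sum to 2 (valence 2) → 0 H
Total hydrogens: 18.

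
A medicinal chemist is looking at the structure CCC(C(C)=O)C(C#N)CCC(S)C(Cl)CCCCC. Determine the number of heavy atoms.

20

Every atom symbol written in the SMILES (organic subset) is one heavy atom; implicit H are not written.
Heavy atoms by element → C:16, Cl:1, N:1, O:1, S:1.
Total: 20.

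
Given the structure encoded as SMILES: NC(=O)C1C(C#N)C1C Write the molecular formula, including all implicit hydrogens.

C6H8N2O

Walk through each heavy atom and fill implicit hydrogens from standard valence (C 4, N 3, O 2, S 2, halogen 1):
  atom 1: N, bond orders sum to 1 (valence 3) → 2 H
  atom 2: C, bond orders sum to 4 (valence 4) → 0 H
  atom 3: O, bond orders sum to 2 (valence 2) → 0 H
  atom 4: C, bond orders sum to 3 (valence 4) → 1 H
  atom 5: C, bond orders sum to 3 (valence 4) → 1 H
  atom 6: C, bond orders sum to 4 (valence 4) → 0 H
  atom 7: N, bond orders sum to 3 (valence 3) → 0 H
  atom 8: C, bond orders sum to 3 (valence 4) → 1 H
  atom 9: C, bond orders sum to 1 (valence 4) → 3 H
Totals → C:6, H:8, N:2, O:1.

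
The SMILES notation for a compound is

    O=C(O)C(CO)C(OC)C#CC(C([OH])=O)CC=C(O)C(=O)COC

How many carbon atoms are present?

15

Count every carbon token in the SMILES (each C, including those in ring-closure positions and inside branches).
Carbon count: 15.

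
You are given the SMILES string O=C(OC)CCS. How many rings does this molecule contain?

0

In SMILES, each pair of matching ring-closure digits denotes one ring-closing bond; the number of such bonds equals the number of independent rings.
Ring-closure bonds here: 0.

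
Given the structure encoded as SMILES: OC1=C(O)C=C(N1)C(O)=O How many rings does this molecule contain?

In SMILES, each pair of matching ring-closure digits denotes one ring-closing bond; the number of such bonds equals the number of independent rings.
Ring-closure bonds here: 1.

1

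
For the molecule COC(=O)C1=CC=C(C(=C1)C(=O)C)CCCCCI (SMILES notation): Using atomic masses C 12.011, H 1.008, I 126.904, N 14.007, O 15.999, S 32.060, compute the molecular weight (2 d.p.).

374.22 g/mol

First, the molecular formula is C15H19IO3 (counting implicit H from valence).
  C: 15 × 12.011 = 180.165
  H: 19 × 1.008 = 19.152
  I: 1 × 126.904 = 126.904
  O: 3 × 15.999 = 47.997
Sum: 15×12.011 + 19×1.008 + 1×126.904 + 3×15.999 = 374.218 → 374.22 g/mol.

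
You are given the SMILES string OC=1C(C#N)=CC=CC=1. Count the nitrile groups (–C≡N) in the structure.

The nitrile motif appears at heavy-atom position 4 in the SMILES.
Other groups present: 1 hydroxyl.
Nitrile count: 1.

1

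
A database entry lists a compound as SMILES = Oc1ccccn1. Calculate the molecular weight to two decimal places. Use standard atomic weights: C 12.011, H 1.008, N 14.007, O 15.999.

First, the molecular formula is C5H5NO (counting implicit H from valence).
  C: 5 × 12.011 = 60.055
  H: 5 × 1.008 = 5.040
  N: 1 × 14.007 = 14.007
  O: 1 × 15.999 = 15.999
Sum: 5×12.011 + 5×1.008 + 1×14.007 + 1×15.999 = 95.101 → 95.10 g/mol.

95.10 g/mol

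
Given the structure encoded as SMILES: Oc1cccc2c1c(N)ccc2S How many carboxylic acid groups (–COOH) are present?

Scan the SMILES for the carboxylic acid motif — none present.
Groups that are present: 1 hydroxyl, 1 primary amine, 1 thiol.

0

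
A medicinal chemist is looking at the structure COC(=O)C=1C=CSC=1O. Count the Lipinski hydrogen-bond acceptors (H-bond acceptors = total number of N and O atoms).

N atoms: 0; O atoms: 3.
Lipinski HBA = 0 + 3 = 3.

3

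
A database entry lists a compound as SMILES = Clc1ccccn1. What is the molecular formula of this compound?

Walk through each heavy atom and fill implicit hydrogens from standard valence (C 4, N 3, O 2, S 2, halogen 1); for lowercase aromatic atoms, an aromatic c carries 1 H when it has two neighbours and 0 H with three, and aromatic n carries 0 H:
  atom 1: Cl (halogen, monovalent) → 0 H
  atom 2: aromatic c, 3 neighbours → 0 H
  atom 3: aromatic c, 2 neighbours → 1 H
  atom 4: aromatic c, 2 neighbours → 1 H
  atom 5: aromatic c, 2 neighbours → 1 H
  atom 6: aromatic c, 2 neighbours → 1 H
  atom 7: aromatic n, 2 neighbours → 0 H
Totals → C:5, H:4, Cl:1, N:1.
In Hill order: C5H4ClN.

C5H4ClN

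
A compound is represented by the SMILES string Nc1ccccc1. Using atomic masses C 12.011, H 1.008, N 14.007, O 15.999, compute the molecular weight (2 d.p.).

First, the molecular formula is C6H7N (counting implicit H from valence).
  C: 6 × 12.011 = 72.066
  H: 7 × 1.008 = 7.056
  N: 1 × 14.007 = 14.007
Sum: 6×12.011 + 7×1.008 + 1×14.007 = 93.129 → 93.13 g/mol.

93.13 g/mol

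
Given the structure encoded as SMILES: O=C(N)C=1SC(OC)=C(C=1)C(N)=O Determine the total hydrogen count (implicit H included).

Walk through each heavy atom and fill implicit hydrogens from standard valence (C 4, N 3, O 2, S 2, halogen 1):
  atom 1: O, bond orders sum to 2 (valence 2) → 0 H
  atom 2: C, bond orders sum to 4 (valence 4) → 0 H
  atom 3: N, bond orders sum to 1 (valence 3) → 2 H
  atom 4: C, bond orders sum to 4 (valence 4) → 0 H
  atom 5: S, bond orders sum to 2 (valence 2) → 0 H
  atom 6: C, bond orders sum to 4 (valence 4) → 0 H
  atom 7: O, bond orders sum to 2 (valence 2) → 0 H
  atom 8: C, bond orders sum to 1 (valence 4) → 3 H
  atom 9: C, bond orders sum to 4 (valence 4) → 0 H
  atom 10: C, bond orders sum to 3 (valence 4) → 1 H
  atom 11: C, bond orders sum to 4 (valence 4) → 0 H
  atom 12: N, bond orders sum to 1 (valence 3) → 2 H
  atom 13: O, bond orders sum to 2 (valence 2) → 0 H
Total hydrogens: 8.

8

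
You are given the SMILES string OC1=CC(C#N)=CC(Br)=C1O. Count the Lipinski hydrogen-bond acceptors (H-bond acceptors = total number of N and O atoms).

3

N atoms: 1; O atoms: 2.
Lipinski HBA = 1 + 2 = 3.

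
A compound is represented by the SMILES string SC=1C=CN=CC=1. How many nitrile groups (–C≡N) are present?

0

Scan the SMILES for the nitrile motif — none present.
Groups that are present: 1 thiol.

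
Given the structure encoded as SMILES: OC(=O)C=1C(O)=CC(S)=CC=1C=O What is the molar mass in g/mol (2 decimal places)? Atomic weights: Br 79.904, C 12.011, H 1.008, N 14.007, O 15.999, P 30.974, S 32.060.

First, the molecular formula is C8H6O4S (counting implicit H from valence).
  C: 8 × 12.011 = 96.088
  H: 6 × 1.008 = 6.048
  O: 4 × 15.999 = 63.996
  S: 1 × 32.060 = 32.060
Sum: 8×12.011 + 6×1.008 + 4×15.999 + 1×32.060 = 198.192 → 198.19 g/mol.

198.19 g/mol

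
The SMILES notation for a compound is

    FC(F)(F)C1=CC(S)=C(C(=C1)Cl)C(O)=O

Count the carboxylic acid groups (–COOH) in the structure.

The carboxylic acid motif appears at heavy-atom position 13 in the SMILES.
Other groups present: 1 thiol.
Carboxylic acid count: 1.

1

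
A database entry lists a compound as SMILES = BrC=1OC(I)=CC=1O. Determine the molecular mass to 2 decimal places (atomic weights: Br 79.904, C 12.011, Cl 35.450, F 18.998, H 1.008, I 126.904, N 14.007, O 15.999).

First, the molecular formula is C4H2BrIO2 (counting implicit H from valence).
  Br: 1 × 79.904 = 79.904
  C: 4 × 12.011 = 48.044
  H: 2 × 1.008 = 2.016
  I: 1 × 126.904 = 126.904
  O: 2 × 15.999 = 31.998
Sum: 1×79.904 + 4×12.011 + 2×1.008 + 1×126.904 + 2×15.999 = 288.866 → 288.87 g/mol.

288.87 g/mol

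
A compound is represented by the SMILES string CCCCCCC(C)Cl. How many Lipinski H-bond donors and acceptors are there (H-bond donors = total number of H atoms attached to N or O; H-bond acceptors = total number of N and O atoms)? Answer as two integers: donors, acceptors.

Donors: find every N or O and count the H atoms it carries.
  (no N or O atoms present)
Lipinski HBD = 0.
Acceptors: N atoms = 0, O atoms = 0 → HBA = 0.

0, 0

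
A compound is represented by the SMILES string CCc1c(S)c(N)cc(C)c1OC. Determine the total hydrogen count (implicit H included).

Walk through each heavy atom and fill implicit hydrogens from standard valence (C 4, N 3, O 2, S 2, halogen 1); for lowercase aromatic atoms, an aromatic c carries 1 H when it has two neighbours and 0 H with three, and aromatic n carries 0 H:
  atom 1: C, bond orders sum to 1 (valence 4) → 3 H
  atom 2: C, bond orders sum to 2 (valence 4) → 2 H
  atom 3: aromatic c, 3 neighbours → 0 H
  atom 4: aromatic c, 3 neighbours → 0 H
  atom 5: S, bond orders sum to 1 (valence 2) → 1 H
  atom 6: aromatic c, 3 neighbours → 0 H
  atom 7: N, bond orders sum to 1 (valence 3) → 2 H
  atom 8: aromatic c, 2 neighbours → 1 H
  atom 9: aromatic c, 3 neighbours → 0 H
  atom 10: C, bond orders sum to 1 (valence 4) → 3 H
  atom 11: aromatic c, 3 neighbours → 0 H
  atom 12: O, bond orders sum to 2 (valence 2) → 0 H
  atom 13: C, bond orders sum to 1 (valence 4) → 3 H
Total hydrogens: 15.

15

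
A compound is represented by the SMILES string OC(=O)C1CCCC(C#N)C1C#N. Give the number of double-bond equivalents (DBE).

6

Degree of unsaturation = (number of rings) + (number of π bonds).
Ring closures in the SMILES: 1.
π bonds: 1 double bond (each 1 DoU), 2 triple bonds (each 2 DoU) → 5 DoU from unsaturation.
Total DoU = 1 + 5 = 6.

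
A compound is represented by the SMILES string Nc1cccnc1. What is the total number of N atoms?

2

Scan the SMILES for N atoms (remember two-letter symbols like Cl and Br are single atoms).
Nitrogen count: 2.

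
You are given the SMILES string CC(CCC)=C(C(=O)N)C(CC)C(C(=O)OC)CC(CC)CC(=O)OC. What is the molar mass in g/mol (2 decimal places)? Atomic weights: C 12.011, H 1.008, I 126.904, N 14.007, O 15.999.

First, the molecular formula is C20H35NO5 (counting implicit H from valence).
  C: 20 × 12.011 = 240.220
  H: 35 × 1.008 = 35.280
  N: 1 × 14.007 = 14.007
  O: 5 × 15.999 = 79.995
Sum: 20×12.011 + 35×1.008 + 1×14.007 + 5×15.999 = 369.502 → 369.50 g/mol.

369.50 g/mol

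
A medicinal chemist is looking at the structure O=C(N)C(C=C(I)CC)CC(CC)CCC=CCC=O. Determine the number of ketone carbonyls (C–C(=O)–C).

0

Scan the SMILES for the ketone motif — none present.
Groups that are present: 1 aldehyde, 2 alkene, 1 amide.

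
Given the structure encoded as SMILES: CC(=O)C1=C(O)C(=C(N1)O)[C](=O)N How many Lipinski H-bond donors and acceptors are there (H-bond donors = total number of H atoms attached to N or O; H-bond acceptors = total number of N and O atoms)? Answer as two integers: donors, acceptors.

5, 6

Donors: find every N or O and count the H atoms it carries.
  atom 3 (O): bond orders sum to 2 → 0 H
  atom 6 (O): bond orders sum to 1 → 1 H
  atom 9 (N): bond orders sum to 2 → 1 H
  atom 10 (O): bond orders sum to 1 → 1 H
  atom 12 (O): bond orders sum to 2 → 0 H
  atom 13 (N): bond orders sum to 1 → 2 H
Lipinski HBD = 5.
Acceptors: N atoms = 2, O atoms = 4 → HBA = 6.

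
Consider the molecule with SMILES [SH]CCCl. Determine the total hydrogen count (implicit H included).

5

Walk through each heavy atom and fill implicit hydrogens from standard valence (C 4, N 3, O 2, S 2, halogen 1):
  atom 1: S with explicit H count 1
  atom 2: C, bond orders sum to 2 (valence 4) → 2 H
  atom 3: C, bond orders sum to 2 (valence 4) → 2 H
  atom 4: Cl (halogen, monovalent) → 0 H
Total hydrogens: 5.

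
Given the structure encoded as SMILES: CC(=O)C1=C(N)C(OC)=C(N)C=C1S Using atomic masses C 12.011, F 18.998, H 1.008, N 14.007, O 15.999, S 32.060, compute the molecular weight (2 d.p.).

212.27 g/mol

First, the molecular formula is C9H12N2O2S (counting implicit H from valence).
  C: 9 × 12.011 = 108.099
  H: 12 × 1.008 = 12.096
  N: 2 × 14.007 = 28.014
  O: 2 × 15.999 = 31.998
  S: 1 × 32.060 = 32.060
Sum: 9×12.011 + 12×1.008 + 2×14.007 + 2×15.999 + 1×32.060 = 212.267 → 212.27 g/mol.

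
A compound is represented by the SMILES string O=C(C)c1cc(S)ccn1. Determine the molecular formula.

C7H7NOS

Walk through each heavy atom and fill implicit hydrogens from standard valence (C 4, N 3, O 2, S 2, halogen 1); for lowercase aromatic atoms, an aromatic c carries 1 H when it has two neighbours and 0 H with three, and aromatic n carries 0 H:
  atom 1: O, bond orders sum to 2 (valence 2) → 0 H
  atom 2: C, bond orders sum to 4 (valence 4) → 0 H
  atom 3: C, bond orders sum to 1 (valence 4) → 3 H
  atom 4: aromatic c, 3 neighbours → 0 H
  atom 5: aromatic c, 2 neighbours → 1 H
  atom 6: aromatic c, 3 neighbours → 0 H
  atom 7: S, bond orders sum to 1 (valence 2) → 1 H
  atom 8: aromatic c, 2 neighbours → 1 H
  atom 9: aromatic c, 2 neighbours → 1 H
  atom 10: aromatic n, 2 neighbours → 0 H
Totals → C:7, H:7, N:1, O:1, S:1.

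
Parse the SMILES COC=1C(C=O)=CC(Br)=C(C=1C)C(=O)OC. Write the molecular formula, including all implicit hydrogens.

Walk through each heavy atom and fill implicit hydrogens from standard valence (C 4, N 3, O 2, S 2, halogen 1):
  atom 1: C, bond orders sum to 1 (valence 4) → 3 H
  atom 2: O, bond orders sum to 2 (valence 2) → 0 H
  atom 3: C, bond orders sum to 4 (valence 4) → 0 H
  atom 4: C, bond orders sum to 4 (valence 4) → 0 H
  atom 5: C, bond orders sum to 3 (valence 4) → 1 H
  atom 6: O, bond orders sum to 2 (valence 2) → 0 H
  atom 7: C, bond orders sum to 3 (valence 4) → 1 H
  atom 8: C, bond orders sum to 4 (valence 4) → 0 H
  atom 9: Br (halogen, monovalent) → 0 H
  atom 10: C, bond orders sum to 4 (valence 4) → 0 H
  atom 11: C, bond orders sum to 4 (valence 4) → 0 H
  atom 12: C, bond orders sum to 1 (valence 4) → 3 H
  atom 13: C, bond orders sum to 4 (valence 4) → 0 H
  atom 14: O, bond orders sum to 2 (valence 2) → 0 H
  atom 15: O, bond orders sum to 2 (valence 2) → 0 H
  atom 16: C, bond orders sum to 1 (valence 4) → 3 H
Totals → C:11, H:11, Br:1, O:4.
In Hill order: C11H11BrO4.

C11H11BrO4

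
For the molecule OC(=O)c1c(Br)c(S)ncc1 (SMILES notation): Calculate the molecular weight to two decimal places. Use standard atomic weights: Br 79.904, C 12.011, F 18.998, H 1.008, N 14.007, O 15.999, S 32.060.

234.07 g/mol

First, the molecular formula is C6H4BrNO2S (counting implicit H from valence).
  Br: 1 × 79.904 = 79.904
  C: 6 × 12.011 = 72.066
  H: 4 × 1.008 = 4.032
  N: 1 × 14.007 = 14.007
  O: 2 × 15.999 = 31.998
  S: 1 × 32.060 = 32.060
Sum: 1×79.904 + 6×12.011 + 4×1.008 + 1×14.007 + 2×15.999 + 1×32.060 = 234.067 → 234.07 g/mol.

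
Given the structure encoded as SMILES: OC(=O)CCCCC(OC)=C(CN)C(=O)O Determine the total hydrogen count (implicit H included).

Walk through each heavy atom and fill implicit hydrogens from standard valence (C 4, N 3, O 2, S 2, halogen 1):
  atom 1: O, bond orders sum to 1 (valence 2) → 1 H
  atom 2: C, bond orders sum to 4 (valence 4) → 0 H
  atom 3: O, bond orders sum to 2 (valence 2) → 0 H
  atom 4: C, bond orders sum to 2 (valence 4) → 2 H
  atom 5: C, bond orders sum to 2 (valence 4) → 2 H
  atom 6: C, bond orders sum to 2 (valence 4) → 2 H
  atom 7: C, bond orders sum to 2 (valence 4) → 2 H
  atom 8: C, bond orders sum to 4 (valence 4) → 0 H
  atom 9: O, bond orders sum to 2 (valence 2) → 0 H
  atom 10: C, bond orders sum to 1 (valence 4) → 3 H
  atom 11: C, bond orders sum to 4 (valence 4) → 0 H
  atom 12: C, bond orders sum to 2 (valence 4) → 2 H
  atom 13: N, bond orders sum to 1 (valence 3) → 2 H
  atom 14: C, bond orders sum to 4 (valence 4) → 0 H
  atom 15: O, bond orders sum to 2 (valence 2) → 0 H
  atom 16: O, bond orders sum to 1 (valence 2) → 1 H
Total hydrogens: 17.

17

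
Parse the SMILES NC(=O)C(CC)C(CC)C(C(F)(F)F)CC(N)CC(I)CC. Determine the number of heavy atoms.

Every atom symbol written in the SMILES (organic subset) is one heavy atom; implicit H are not written.
Heavy atoms by element → C:15, F:3, I:1, N:2, O:1.
Total: 22.

22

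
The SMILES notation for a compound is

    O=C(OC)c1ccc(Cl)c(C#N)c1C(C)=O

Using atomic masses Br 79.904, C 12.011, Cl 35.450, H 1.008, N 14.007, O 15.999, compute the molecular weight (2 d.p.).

First, the molecular formula is C11H8ClNO3 (counting implicit H from valence).
  C: 11 × 12.011 = 132.121
  Cl: 1 × 35.450 = 35.450
  H: 8 × 1.008 = 8.064
  N: 1 × 14.007 = 14.007
  O: 3 × 15.999 = 47.997
Sum: 11×12.011 + 1×35.450 + 8×1.008 + 1×14.007 + 3×15.999 = 237.639 → 237.64 g/mol.

237.64 g/mol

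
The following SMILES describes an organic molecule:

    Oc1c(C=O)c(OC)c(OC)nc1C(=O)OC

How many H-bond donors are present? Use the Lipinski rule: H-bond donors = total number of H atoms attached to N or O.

1

Donors: find every N or O and count the H atoms it carries.
  atom 1 (O): bond orders sum to 1 → 1 H
  atom 5 (O): bond orders sum to 2 → 0 H
  atom 7 (O): bond orders sum to 2 → 0 H
  atom 10 (O): bond orders sum to 2 → 0 H
  atom 12 (N): bond orders sum to 3 → 0 H
  atom 15 (O): bond orders sum to 2 → 0 H
  atom 16 (O): bond orders sum to 2 → 0 H
Lipinski HBD = 1.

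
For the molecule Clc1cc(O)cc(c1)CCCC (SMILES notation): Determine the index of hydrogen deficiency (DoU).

4

Molecular formula: C10H13ClO.
DoU = (2C + 2 + N − H − X) / 2, where X is the halogen count and O/S are ignored.
    = (2·10 + 2 + 0 − 13 − 1) / 2 = 8 / 2 = 4.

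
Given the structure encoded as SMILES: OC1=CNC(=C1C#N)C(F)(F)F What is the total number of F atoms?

3

Scan the SMILES for F atoms (remember two-letter symbols like Cl and Br are single atoms).
Fluorine count: 3.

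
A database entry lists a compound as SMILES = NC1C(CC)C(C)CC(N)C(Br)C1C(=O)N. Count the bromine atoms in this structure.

Scan the SMILES for Br atoms (remember two-letter symbols like Cl and Br are single atoms).
Bromine count: 1.

1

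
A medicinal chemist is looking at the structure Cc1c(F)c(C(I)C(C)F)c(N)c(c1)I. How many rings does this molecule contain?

In SMILES, each pair of matching ring-closure digits denotes one ring-closing bond; the number of such bonds equals the number of independent rings.
Ring-closure bonds here: 1.

1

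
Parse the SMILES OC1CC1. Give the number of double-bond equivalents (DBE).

1

Molecular formula: C3H6O.
DoU = (2C + 2 + N − H − X) / 2, where X is the halogen count and O/S are ignored.
    = (2·3 + 2 + 0 − 6 − 0) / 2 = 2 / 2 = 1.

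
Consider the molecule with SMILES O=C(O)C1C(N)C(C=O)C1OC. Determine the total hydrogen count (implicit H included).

11

Walk through each heavy atom and fill implicit hydrogens from standard valence (C 4, N 3, O 2, S 2, halogen 1):
  atom 1: O, bond orders sum to 2 (valence 2) → 0 H
  atom 2: C, bond orders sum to 4 (valence 4) → 0 H
  atom 3: O, bond orders sum to 1 (valence 2) → 1 H
  atom 4: C, bond orders sum to 3 (valence 4) → 1 H
  atom 5: C, bond orders sum to 3 (valence 4) → 1 H
  atom 6: N, bond orders sum to 1 (valence 3) → 2 H
  atom 7: C, bond orders sum to 3 (valence 4) → 1 H
  atom 8: C, bond orders sum to 3 (valence 4) → 1 H
  atom 9: O, bond orders sum to 2 (valence 2) → 0 H
  atom 10: C, bond orders sum to 3 (valence 4) → 1 H
  atom 11: O, bond orders sum to 2 (valence 2) → 0 H
  atom 12: C, bond orders sum to 1 (valence 4) → 3 H
Total hydrogens: 11.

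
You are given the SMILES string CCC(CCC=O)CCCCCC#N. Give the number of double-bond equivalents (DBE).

Degree of unsaturation = (number of rings) + (number of π bonds).
Ring closures in the SMILES: 0.
π bonds: 1 double bond (each 1 DoU), 1 triple bond (each 2 DoU) → 3 DoU from unsaturation.
Total DoU = 0 + 3 = 3.

3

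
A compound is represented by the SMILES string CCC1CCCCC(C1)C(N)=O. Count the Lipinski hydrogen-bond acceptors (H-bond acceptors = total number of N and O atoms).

N atoms: 1; O atoms: 1.
Lipinski HBA = 1 + 1 = 2.

2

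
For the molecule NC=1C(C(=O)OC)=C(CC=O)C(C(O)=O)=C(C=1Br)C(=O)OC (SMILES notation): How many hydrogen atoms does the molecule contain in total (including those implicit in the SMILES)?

Walk through each heavy atom and fill implicit hydrogens from standard valence (C 4, N 3, O 2, S 2, halogen 1):
  atom 1: N, bond orders sum to 1 (valence 3) → 2 H
  atom 2: C, bond orders sum to 4 (valence 4) → 0 H
  atom 3: C, bond orders sum to 4 (valence 4) → 0 H
  atom 4: C, bond orders sum to 4 (valence 4) → 0 H
  atom 5: O, bond orders sum to 2 (valence 2) → 0 H
  atom 6: O, bond orders sum to 2 (valence 2) → 0 H
  atom 7: C, bond orders sum to 1 (valence 4) → 3 H
  atom 8: C, bond orders sum to 4 (valence 4) → 0 H
  atom 9: C, bond orders sum to 2 (valence 4) → 2 H
  atom 10: C, bond orders sum to 3 (valence 4) → 1 H
  atom 11: O, bond orders sum to 2 (valence 2) → 0 H
  atom 12: C, bond orders sum to 4 (valence 4) → 0 H
  atom 13: C, bond orders sum to 4 (valence 4) → 0 H
  atom 14: O, bond orders sum to 1 (valence 2) → 1 H
  atom 15: O, bond orders sum to 2 (valence 2) → 0 H
  atom 16: C, bond orders sum to 4 (valence 4) → 0 H
  atom 17: C, bond orders sum to 4 (valence 4) → 0 H
  atom 18: Br (halogen, monovalent) → 0 H
  atom 19: C, bond orders sum to 4 (valence 4) → 0 H
  atom 20: O, bond orders sum to 2 (valence 2) → 0 H
  atom 21: O, bond orders sum to 2 (valence 2) → 0 H
  atom 22: C, bond orders sum to 1 (valence 4) → 3 H
Total hydrogens: 12.

12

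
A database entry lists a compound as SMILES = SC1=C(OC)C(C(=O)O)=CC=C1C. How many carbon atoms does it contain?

9

Count every carbon token in the SMILES (each C, including those in ring-closure positions and inside branches).
Carbon count: 9.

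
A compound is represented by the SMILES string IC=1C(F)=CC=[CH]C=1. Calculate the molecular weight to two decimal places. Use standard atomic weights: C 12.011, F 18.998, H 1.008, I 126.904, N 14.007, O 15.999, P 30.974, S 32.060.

222.00 g/mol

First, the molecular formula is C6H4FI (counting implicit H from valence).
  C: 6 × 12.011 = 72.066
  F: 1 × 18.998 = 18.998
  H: 4 × 1.008 = 4.032
  I: 1 × 126.904 = 126.904
Sum: 6×12.011 + 1×18.998 + 4×1.008 + 1×126.904 = 222.000 → 222.00 g/mol.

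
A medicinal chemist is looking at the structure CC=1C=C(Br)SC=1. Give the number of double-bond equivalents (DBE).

Molecular formula: C5H5BrS.
DoU = (2C + 2 + N − H − X) / 2, where X is the halogen count and O/S are ignored.
    = (2·5 + 2 + 0 − 5 − 1) / 2 = 6 / 2 = 3.

3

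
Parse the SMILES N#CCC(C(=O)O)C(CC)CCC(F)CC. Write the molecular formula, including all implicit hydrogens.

Walk through each heavy atom and fill implicit hydrogens from standard valence (C 4, N 3, O 2, S 2, halogen 1):
  atom 1: N, bond orders sum to 3 (valence 3) → 0 H
  atom 2: C, bond orders sum to 4 (valence 4) → 0 H
  atom 3: C, bond orders sum to 2 (valence 4) → 2 H
  atom 4: C, bond orders sum to 3 (valence 4) → 1 H
  atom 5: C, bond orders sum to 4 (valence 4) → 0 H
  atom 6: O, bond orders sum to 2 (valence 2) → 0 H
  atom 7: O, bond orders sum to 1 (valence 2) → 1 H
  atom 8: C, bond orders sum to 3 (valence 4) → 1 H
  atom 9: C, bond orders sum to 2 (valence 4) → 2 H
  atom 10: C, bond orders sum to 1 (valence 4) → 3 H
  atom 11: C, bond orders sum to 2 (valence 4) → 2 H
  atom 12: C, bond orders sum to 2 (valence 4) → 2 H
  atom 13: C, bond orders sum to 3 (valence 4) → 1 H
  atom 14: F (halogen, monovalent) → 0 H
  atom 15: C, bond orders sum to 2 (valence 4) → 2 H
  atom 16: C, bond orders sum to 1 (valence 4) → 3 H
Totals → C:12, H:20, F:1, N:1, O:2.

C12H20FNO2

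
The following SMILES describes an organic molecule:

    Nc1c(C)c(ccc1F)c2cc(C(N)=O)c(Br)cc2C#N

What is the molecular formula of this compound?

C15H11BrFN3O

Walk through each heavy atom and fill implicit hydrogens from standard valence (C 4, N 3, O 2, S 2, halogen 1); for lowercase aromatic atoms, an aromatic c carries 1 H when it has two neighbours and 0 H with three, and aromatic n carries 0 H:
  atom 1: N, bond orders sum to 1 (valence 3) → 2 H
  atom 2: aromatic c, 3 neighbours → 0 H
  atom 3: aromatic c, 3 neighbours → 0 H
  atom 4: C, bond orders sum to 1 (valence 4) → 3 H
  atom 5: aromatic c, 3 neighbours → 0 H
  atom 6: aromatic c, 2 neighbours → 1 H
  atom 7: aromatic c, 2 neighbours → 1 H
  atom 8: aromatic c, 3 neighbours → 0 H
  atom 9: F (halogen, monovalent) → 0 H
  atom 10: aromatic c, 3 neighbours → 0 H
  atom 11: aromatic c, 2 neighbours → 1 H
  atom 12: aromatic c, 3 neighbours → 0 H
  atom 13: C, bond orders sum to 4 (valence 4) → 0 H
  atom 14: N, bond orders sum to 1 (valence 3) → 2 H
  atom 15: O, bond orders sum to 2 (valence 2) → 0 H
  atom 16: aromatic c, 3 neighbours → 0 H
  atom 17: Br (halogen, monovalent) → 0 H
  atom 18: aromatic c, 2 neighbours → 1 H
  atom 19: aromatic c, 3 neighbours → 0 H
  atom 20: C, bond orders sum to 4 (valence 4) → 0 H
  atom 21: N, bond orders sum to 3 (valence 3) → 0 H
Totals → C:15, H:11, Br:1, F:1, N:3, O:1.
In Hill order: C15H11BrFN3O.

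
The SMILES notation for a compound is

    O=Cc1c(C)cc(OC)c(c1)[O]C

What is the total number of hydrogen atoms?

Walk through each heavy atom and fill implicit hydrogens from standard valence (C 4, N 3, O 2, S 2, halogen 1); for lowercase aromatic atoms, an aromatic c carries 1 H when it has two neighbours and 0 H with three, and aromatic n carries 0 H:
  atom 1: O, bond orders sum to 2 (valence 2) → 0 H
  atom 2: C, bond orders sum to 3 (valence 4) → 1 H
  atom 3: aromatic c, 3 neighbours → 0 H
  atom 4: aromatic c, 3 neighbours → 0 H
  atom 5: C, bond orders sum to 1 (valence 4) → 3 H
  atom 6: aromatic c, 2 neighbours → 1 H
  atom 7: aromatic c, 3 neighbours → 0 H
  atom 8: O, bond orders sum to 2 (valence 2) → 0 H
  atom 9: C, bond orders sum to 1 (valence 4) → 3 H
  atom 10: aromatic c, 3 neighbours → 0 H
  atom 11: aromatic c, 2 neighbours → 1 H
  atom 12: O with explicit H count 0
  atom 13: C, bond orders sum to 1 (valence 4) → 3 H
Total hydrogens: 12.

12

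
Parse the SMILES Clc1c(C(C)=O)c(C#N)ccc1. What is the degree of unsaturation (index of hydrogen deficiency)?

Molecular formula: C9H6ClNO.
DoU = (2C + 2 + N − H − X) / 2, where X is the halogen count and O/S are ignored.
    = (2·9 + 2 + 1 − 6 − 1) / 2 = 14 / 2 = 7.

7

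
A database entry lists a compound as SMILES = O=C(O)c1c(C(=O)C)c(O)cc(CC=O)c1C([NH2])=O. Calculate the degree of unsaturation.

Molecular formula: C12H11NO6.
DoU = (2C + 2 + N − H − X) / 2, where X is the halogen count and O/S are ignored.
    = (2·12 + 2 + 1 − 11 − 0) / 2 = 16 / 2 = 8.

8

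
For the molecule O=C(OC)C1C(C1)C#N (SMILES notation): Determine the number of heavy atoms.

9

Every atom symbol written in the SMILES (organic subset) is one heavy atom; implicit H are not written.
Heavy atoms by element → C:6, N:1, O:2.
Total: 9.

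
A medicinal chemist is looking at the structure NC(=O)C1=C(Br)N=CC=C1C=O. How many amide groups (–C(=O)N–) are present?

1

The amide motif appears at heavy-atom position 2 in the SMILES.
Other groups present: 1 aldehyde.
Amide count: 1.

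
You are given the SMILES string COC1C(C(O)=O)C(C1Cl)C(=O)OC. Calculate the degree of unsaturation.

Molecular formula: C8H11ClO5.
DoU = (2C + 2 + N − H − X) / 2, where X is the halogen count and O/S are ignored.
    = (2·8 + 2 + 0 − 11 − 1) / 2 = 6 / 2 = 3.

3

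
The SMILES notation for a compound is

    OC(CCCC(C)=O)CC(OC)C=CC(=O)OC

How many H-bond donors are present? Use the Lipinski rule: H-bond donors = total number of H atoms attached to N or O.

1

Donors: find every N or O and count the H atoms it carries.
  atom 1 (O): bond orders sum to 1 → 1 H
  atom 8 (O): bond orders sum to 2 → 0 H
  atom 11 (O): bond orders sum to 2 → 0 H
  atom 16 (O): bond orders sum to 2 → 0 H
  atom 17 (O): bond orders sum to 2 → 0 H
Lipinski HBD = 1.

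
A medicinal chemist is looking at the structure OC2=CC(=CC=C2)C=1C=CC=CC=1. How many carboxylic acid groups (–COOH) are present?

Scan the SMILES for the carboxylic acid motif — none present.
Groups that are present: 1 hydroxyl.

0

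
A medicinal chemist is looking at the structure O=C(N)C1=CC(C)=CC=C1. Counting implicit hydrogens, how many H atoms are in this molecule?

Walk through each heavy atom and fill implicit hydrogens from standard valence (C 4, N 3, O 2, S 2, halogen 1):
  atom 1: O, bond orders sum to 2 (valence 2) → 0 H
  atom 2: C, bond orders sum to 4 (valence 4) → 0 H
  atom 3: N, bond orders sum to 1 (valence 3) → 2 H
  atom 4: C, bond orders sum to 4 (valence 4) → 0 H
  atom 5: C, bond orders sum to 3 (valence 4) → 1 H
  atom 6: C, bond orders sum to 4 (valence 4) → 0 H
  atom 7: C, bond orders sum to 1 (valence 4) → 3 H
  atom 8: C, bond orders sum to 3 (valence 4) → 1 H
  atom 9: C, bond orders sum to 3 (valence 4) → 1 H
  atom 10: C, bond orders sum to 3 (valence 4) → 1 H
Total hydrogens: 9.

9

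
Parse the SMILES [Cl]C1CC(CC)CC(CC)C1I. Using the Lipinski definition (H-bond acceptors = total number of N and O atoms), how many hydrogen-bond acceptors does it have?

N atoms: 0; O atoms: 0.
Lipinski HBA = 0 + 0 = 0.

0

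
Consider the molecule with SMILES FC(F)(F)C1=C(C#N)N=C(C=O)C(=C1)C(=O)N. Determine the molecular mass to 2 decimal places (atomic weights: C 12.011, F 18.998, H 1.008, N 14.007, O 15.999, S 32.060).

First, the molecular formula is C9H4F3N3O2 (counting implicit H from valence).
  C: 9 × 12.011 = 108.099
  F: 3 × 18.998 = 56.994
  H: 4 × 1.008 = 4.032
  N: 3 × 14.007 = 42.021
  O: 2 × 15.999 = 31.998
Sum: 9×12.011 + 3×18.998 + 4×1.008 + 3×14.007 + 2×15.999 = 243.144 → 243.14 g/mol.

243.14 g/mol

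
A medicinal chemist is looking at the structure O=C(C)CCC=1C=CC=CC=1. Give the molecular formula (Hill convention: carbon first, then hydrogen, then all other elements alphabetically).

C10H12O

Walk through each heavy atom and fill implicit hydrogens from standard valence (C 4, N 3, O 2, S 2, halogen 1):
  atom 1: O, bond orders sum to 2 (valence 2) → 0 H
  atom 2: C, bond orders sum to 4 (valence 4) → 0 H
  atom 3: C, bond orders sum to 1 (valence 4) → 3 H
  atom 4: C, bond orders sum to 2 (valence 4) → 2 H
  atom 5: C, bond orders sum to 2 (valence 4) → 2 H
  atom 6: C, bond orders sum to 4 (valence 4) → 0 H
  atom 7: C, bond orders sum to 3 (valence 4) → 1 H
  atom 8: C, bond orders sum to 3 (valence 4) → 1 H
  atom 9: C, bond orders sum to 3 (valence 4) → 1 H
  atom 10: C, bond orders sum to 3 (valence 4) → 1 H
  atom 11: C, bond orders sum to 3 (valence 4) → 1 H
Totals → C:10, H:12, O:1.
In Hill order: C10H12O.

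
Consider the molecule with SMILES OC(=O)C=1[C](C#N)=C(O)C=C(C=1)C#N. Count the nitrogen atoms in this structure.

2

Scan the SMILES for N atoms (remember two-letter symbols like Cl and Br are single atoms).
Nitrogen count: 2.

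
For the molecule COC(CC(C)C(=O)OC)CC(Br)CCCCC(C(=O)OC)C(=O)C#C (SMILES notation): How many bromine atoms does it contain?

1

Scan the SMILES for Br atoms (remember two-letter symbols like Cl and Br are single atoms).
Bromine count: 1.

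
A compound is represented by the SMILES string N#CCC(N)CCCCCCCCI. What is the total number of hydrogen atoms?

21

Walk through each heavy atom and fill implicit hydrogens from standard valence (C 4, N 3, O 2, S 2, halogen 1):
  atom 1: N, bond orders sum to 3 (valence 3) → 0 H
  atom 2: C, bond orders sum to 4 (valence 4) → 0 H
  atom 3: C, bond orders sum to 2 (valence 4) → 2 H
  atom 4: C, bond orders sum to 3 (valence 4) → 1 H
  atom 5: N, bond orders sum to 1 (valence 3) → 2 H
  atom 6: C, bond orders sum to 2 (valence 4) → 2 H
  atom 7: C, bond orders sum to 2 (valence 4) → 2 H
  atom 8: C, bond orders sum to 2 (valence 4) → 2 H
  atom 9: C, bond orders sum to 2 (valence 4) → 2 H
  atom 10: C, bond orders sum to 2 (valence 4) → 2 H
  atom 11: C, bond orders sum to 2 (valence 4) → 2 H
  atom 12: C, bond orders sum to 2 (valence 4) → 2 H
  atom 13: C, bond orders sum to 2 (valence 4) → 2 H
  atom 14: I (halogen, monovalent) → 0 H
Total hydrogens: 21.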